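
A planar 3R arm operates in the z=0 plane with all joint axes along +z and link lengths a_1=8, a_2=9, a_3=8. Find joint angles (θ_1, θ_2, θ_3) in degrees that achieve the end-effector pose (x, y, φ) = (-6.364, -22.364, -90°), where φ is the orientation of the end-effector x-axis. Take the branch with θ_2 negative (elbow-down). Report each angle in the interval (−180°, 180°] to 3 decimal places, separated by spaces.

wrist centre = target − a_3·(cos φ, sin φ) = (-6.3640, -14.3640)
cos θ_2 = (246.8250−8²−9²)/(2·8·9) = 0.7071; θ_2 = -44.9991° (elbow-down)
β = atan2(-14.3640,-6.3640) = -113.8958°; ψ = atan2(-6.3639,14.3641) = -23.8953°
θ_1 = β − ψ = -90.0006°
θ_3 = φ − θ_1 − θ_2 = 44.9996° (wrapped to (-180°,180°])

-90.001 -44.999 45.000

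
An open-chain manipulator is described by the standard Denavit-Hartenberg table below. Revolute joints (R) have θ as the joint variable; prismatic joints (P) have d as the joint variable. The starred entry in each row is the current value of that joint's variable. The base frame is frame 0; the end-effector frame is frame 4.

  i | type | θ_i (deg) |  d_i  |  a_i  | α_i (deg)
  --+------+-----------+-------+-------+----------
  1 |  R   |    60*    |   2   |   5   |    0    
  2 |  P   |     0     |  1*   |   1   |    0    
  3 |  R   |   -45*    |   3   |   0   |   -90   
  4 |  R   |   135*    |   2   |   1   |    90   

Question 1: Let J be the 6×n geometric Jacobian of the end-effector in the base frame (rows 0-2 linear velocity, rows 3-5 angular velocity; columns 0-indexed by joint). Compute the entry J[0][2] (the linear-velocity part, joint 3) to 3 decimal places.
-1.749

axis z_2 = (0.0000,0.0000,1.0000); lever o_n−o_2 = (-1.2007,1.7488,2.2929)
cross product → J_v[:, 2] = (-1.7488,-1.2007,0.0000)
J_ω[:, 2] = z_2
entry J[0][2] = -1.7488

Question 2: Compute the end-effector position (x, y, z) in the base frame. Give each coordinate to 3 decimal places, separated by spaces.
after link 1: o_1 = (2.5000, 4.3301, 2.0000)
after link 2: o_2 = (3.0000, 5.1962, 3.0000)
after link 3: o_3 = (3.0000, 5.1962, 6.0000)
after link 4: o_4 = (1.7993, 6.9450, 5.2929)

1.799 6.945 5.293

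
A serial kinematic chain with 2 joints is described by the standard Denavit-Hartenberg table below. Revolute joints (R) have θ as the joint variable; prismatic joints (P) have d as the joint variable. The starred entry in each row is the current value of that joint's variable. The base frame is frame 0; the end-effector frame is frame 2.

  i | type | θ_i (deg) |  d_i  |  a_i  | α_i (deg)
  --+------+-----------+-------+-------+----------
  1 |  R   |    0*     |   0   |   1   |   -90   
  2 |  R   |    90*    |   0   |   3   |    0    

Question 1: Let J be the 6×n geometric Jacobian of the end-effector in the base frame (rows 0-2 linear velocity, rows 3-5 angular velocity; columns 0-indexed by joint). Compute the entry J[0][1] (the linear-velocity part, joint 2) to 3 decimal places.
-3.000

axis z_1 = (0.0000,1.0000,0.0000); lever o_n−o_1 = (0.0000,0.0000,-3.0000)
cross product → J_v[:, 1] = (-3.0000,0.0000,-0.0000)
J_ω[:, 1] = z_1
entry J[0][1] = -3.0000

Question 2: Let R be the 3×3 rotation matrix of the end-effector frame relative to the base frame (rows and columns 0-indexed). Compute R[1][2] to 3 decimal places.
End-effector z-axis (col 2 of R) = (0.0000,1.0000,0.0000)
R[1][2] = 1.0000

1.000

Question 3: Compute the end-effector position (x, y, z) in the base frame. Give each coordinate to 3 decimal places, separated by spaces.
after link 1: o_1 = (1.0000, 0.0000, 0.0000)
after link 2: o_2 = (1.0000, 0.0000, -3.0000)

1.000 0.000 -3.000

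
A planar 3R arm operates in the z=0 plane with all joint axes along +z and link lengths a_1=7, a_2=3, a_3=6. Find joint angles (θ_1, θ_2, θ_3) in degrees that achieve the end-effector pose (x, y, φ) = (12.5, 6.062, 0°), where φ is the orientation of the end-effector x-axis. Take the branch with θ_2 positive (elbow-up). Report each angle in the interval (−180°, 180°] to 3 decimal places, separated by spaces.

26.006 60.003 -86.010

wrist centre = target − a_3·(cos φ, sin φ) = (6.5000, 6.0620)
cos θ_2 = (78.9978−7²−3²)/(2·7·3) = 0.4999; θ_2 = 60.0034° (elbow-up)
β = atan2(6.0620,6.5000) = 43.0031°; ψ = atan2(2.5982,8.4998) = 16.9969°
θ_1 = β − ψ = 26.0061°
θ_3 = φ − θ_1 − θ_2 = -86.0095° (wrapped to (-180°,180°])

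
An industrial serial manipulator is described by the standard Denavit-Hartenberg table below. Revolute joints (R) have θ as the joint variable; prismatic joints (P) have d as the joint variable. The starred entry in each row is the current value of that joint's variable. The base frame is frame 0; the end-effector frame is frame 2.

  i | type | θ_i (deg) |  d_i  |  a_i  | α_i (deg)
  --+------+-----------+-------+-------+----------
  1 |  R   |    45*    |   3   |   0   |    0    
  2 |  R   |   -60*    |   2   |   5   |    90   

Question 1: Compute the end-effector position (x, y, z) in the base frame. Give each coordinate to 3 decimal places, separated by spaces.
4.830 -1.294 5.000

after link 1: o_1 = (0.0000, 0.0000, 3.0000)
after link 2: o_2 = (4.8296, -1.2941, 5.0000)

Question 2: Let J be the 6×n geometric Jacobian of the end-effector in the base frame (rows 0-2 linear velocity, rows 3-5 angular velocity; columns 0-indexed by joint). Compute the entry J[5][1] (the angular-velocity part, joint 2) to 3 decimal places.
1.000

axis z_1 = (0.0000,0.0000,1.0000); lever o_n−o_1 = (4.8296,-1.2941,2.0000)
cross product → J_v[:, 1] = (1.2941,4.8296,-0.0000)
J_ω[:, 1] = z_1
entry J[5][1] = 1.0000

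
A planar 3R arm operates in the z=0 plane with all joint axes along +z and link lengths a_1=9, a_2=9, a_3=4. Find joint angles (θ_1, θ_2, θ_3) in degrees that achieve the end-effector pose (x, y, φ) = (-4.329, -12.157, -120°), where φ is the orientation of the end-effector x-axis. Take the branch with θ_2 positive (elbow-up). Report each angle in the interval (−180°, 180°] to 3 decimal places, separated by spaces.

-165.000 120.004 -75.003

wrist centre = target − a_3·(cos φ, sin φ) = (-2.3290, -8.6929)
cos θ_2 = (80.9907−9²−9²)/(2·9·9) = -0.5001; θ_2 = 120.0038° (elbow-up)
β = atan2(-8.6929,-2.3290) = -104.9984°; ψ = atan2(7.7939,4.4995) = 60.0019°
θ_1 = β − ψ = -165.0003°
θ_3 = φ − θ_1 − θ_2 = -75.0035° (wrapped to (-180°,180°])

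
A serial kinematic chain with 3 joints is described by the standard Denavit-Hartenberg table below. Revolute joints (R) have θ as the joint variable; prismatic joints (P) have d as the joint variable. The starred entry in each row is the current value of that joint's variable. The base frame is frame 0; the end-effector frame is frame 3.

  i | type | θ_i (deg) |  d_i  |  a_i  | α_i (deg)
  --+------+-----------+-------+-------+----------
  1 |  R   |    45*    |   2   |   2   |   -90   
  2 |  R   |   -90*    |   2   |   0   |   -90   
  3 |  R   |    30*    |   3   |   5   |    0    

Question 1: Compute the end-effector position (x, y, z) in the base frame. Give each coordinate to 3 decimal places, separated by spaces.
after link 1: o_1 = (1.4142, 1.4142, 2.0000)
after link 2: o_2 = (0.0000, 2.8284, 2.0000)
after link 3: o_3 = (3.8891, 3.1820, 6.3301)

3.889 3.182 6.330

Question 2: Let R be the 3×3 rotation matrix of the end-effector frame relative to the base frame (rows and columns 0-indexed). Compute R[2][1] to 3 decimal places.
-0.500

End-effector y-axis (col 1 of R) = (0.6124,-0.6124,-0.5000)
R[2][1] = -0.5000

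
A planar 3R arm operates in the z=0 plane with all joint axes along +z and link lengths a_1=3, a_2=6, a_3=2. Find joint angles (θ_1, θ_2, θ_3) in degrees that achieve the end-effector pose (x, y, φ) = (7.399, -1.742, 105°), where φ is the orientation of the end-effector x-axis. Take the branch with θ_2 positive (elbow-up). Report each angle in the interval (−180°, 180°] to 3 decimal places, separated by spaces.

wrist centre = target − a_3·(cos φ, sin φ) = (7.9166, -3.6739)
cos θ_2 = (76.1703−3²−6²)/(2·3·6) = 0.8658; θ_2 = 30.0209° (elbow-up)
β = atan2(-3.6739,7.9166) = -24.8945°; ψ = atan2(3.0019,8.1951) = 20.1181°
θ_1 = β − ψ = -45.0125°
θ_3 = φ − θ_1 − θ_2 = 119.9916° (wrapped to (-180°,180°])

-45.013 30.021 119.992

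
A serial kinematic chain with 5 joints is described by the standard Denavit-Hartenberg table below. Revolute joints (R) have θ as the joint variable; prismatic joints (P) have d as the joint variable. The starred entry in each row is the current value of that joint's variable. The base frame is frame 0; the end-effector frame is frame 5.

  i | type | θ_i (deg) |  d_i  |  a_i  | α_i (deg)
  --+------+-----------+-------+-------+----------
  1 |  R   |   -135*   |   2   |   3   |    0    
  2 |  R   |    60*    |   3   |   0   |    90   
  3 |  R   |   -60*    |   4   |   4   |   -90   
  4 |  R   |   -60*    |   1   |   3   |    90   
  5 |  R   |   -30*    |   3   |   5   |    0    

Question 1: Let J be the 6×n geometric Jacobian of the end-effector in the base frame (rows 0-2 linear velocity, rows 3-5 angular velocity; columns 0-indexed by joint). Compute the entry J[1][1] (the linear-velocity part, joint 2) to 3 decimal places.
-11.125

axis z_1 = (0.0000,0.0000,1.0000); lever o_n−o_1 = (-11.1249,-4.2589,-2.1381)
cross product → J_v[:, 1] = (4.2589,-11.1249,0.0000)
J_ω[:, 1] = z_1
entry J[1][1] = -11.1249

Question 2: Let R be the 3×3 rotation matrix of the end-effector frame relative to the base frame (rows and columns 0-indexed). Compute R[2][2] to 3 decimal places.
End-effector z-axis (col 2 of R) = (-0.5950,0.2888,0.7500)
R[2][2] = 0.7500

0.750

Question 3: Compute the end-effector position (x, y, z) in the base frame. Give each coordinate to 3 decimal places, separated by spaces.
after link 1: o_1 = (-2.1213, -2.1213, 2.0000)
after link 2: o_2 = (-2.1213, -2.1213, 5.0000)
after link 3: o_3 = (-5.4674, -5.0884, 1.5359)
after link 4: o_4 = (-7.5587, -7.3218, 0.7369)
after link 5: o_5 = (-13.2462, -6.3802, -0.1381)

-13.246 -6.380 -0.138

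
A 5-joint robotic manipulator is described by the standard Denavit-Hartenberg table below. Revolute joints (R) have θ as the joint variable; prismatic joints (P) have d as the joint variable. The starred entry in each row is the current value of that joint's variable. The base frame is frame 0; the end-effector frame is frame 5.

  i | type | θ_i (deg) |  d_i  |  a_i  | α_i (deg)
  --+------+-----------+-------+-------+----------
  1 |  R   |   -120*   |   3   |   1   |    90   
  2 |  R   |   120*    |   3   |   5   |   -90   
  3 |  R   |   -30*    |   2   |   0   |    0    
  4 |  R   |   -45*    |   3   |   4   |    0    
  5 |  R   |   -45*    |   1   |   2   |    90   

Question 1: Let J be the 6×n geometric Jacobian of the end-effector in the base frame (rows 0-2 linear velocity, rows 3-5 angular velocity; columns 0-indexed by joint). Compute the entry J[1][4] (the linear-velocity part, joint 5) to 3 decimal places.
1.250

axis z_4 = (0.4330,0.7500,-0.5000); lever o_n−o_4 = (-1.3170,1.1830,-1.3660)
cross product → J_v[:, 4] = (-0.4330,1.2500,1.5000)
J_ω[:, 4] = z_4
entry J[1][4] = 1.2500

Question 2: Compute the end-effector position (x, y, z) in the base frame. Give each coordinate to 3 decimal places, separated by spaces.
after link 1: o_1 = (-0.5000, -0.8660, 3.0000)
after link 2: o_2 = (-1.8481, 2.7990, 7.3301)
after link 3: o_3 = (-0.9821, 4.2990, 6.3301)
after link 4: o_4 = (-2.7703, 8.9292, 5.7267)
after link 5: o_5 = (-4.0872, 10.1122, 4.3607)

-4.087 10.112 4.361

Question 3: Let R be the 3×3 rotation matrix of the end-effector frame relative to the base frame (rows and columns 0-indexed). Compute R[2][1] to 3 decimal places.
End-effector y-axis (col 1 of R) = (0.4330,0.7500,-0.5000)
R[2][1] = -0.5000

-0.500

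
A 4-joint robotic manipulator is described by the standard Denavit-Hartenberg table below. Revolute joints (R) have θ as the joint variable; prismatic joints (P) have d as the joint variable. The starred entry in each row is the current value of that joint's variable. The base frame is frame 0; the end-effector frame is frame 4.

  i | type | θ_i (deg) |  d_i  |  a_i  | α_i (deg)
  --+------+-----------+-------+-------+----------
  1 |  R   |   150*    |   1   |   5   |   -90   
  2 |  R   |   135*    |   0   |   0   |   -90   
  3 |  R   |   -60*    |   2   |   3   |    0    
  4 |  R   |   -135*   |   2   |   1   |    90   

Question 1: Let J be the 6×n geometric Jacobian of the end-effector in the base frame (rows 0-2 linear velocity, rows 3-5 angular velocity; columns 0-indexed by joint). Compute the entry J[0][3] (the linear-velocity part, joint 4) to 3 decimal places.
-0.641

axis z_3 = (0.6124,-0.3536,0.7071); lever o_n−o_3 = (0.7626,-0.1415,2.0972)
cross product → J_v[:, 3] = (-0.6415,-0.7450,0.1830)
J_ω[:, 3] = z_3
entry J[0][3] = -0.6415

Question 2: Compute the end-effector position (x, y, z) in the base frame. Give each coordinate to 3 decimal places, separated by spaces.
after link 1: o_1 = (-4.3301, 2.5000, 1.0000)
after link 2: o_2 = (-4.3301, 2.5000, 1.0000)
after link 3: o_3 = (-3.4859, -0.9874, 1.3536)
after link 4: o_4 = (-2.7232, -1.1289, 3.4508)

-2.723 -1.129 3.451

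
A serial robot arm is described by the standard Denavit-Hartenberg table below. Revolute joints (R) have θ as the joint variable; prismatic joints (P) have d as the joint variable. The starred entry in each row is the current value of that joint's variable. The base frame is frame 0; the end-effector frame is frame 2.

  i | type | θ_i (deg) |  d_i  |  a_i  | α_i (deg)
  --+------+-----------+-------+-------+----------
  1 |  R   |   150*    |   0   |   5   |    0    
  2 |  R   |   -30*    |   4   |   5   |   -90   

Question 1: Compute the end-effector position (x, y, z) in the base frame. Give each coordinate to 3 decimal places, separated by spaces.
-6.830 6.830 4.000

after link 1: o_1 = (-4.3301, 2.5000, 0.0000)
after link 2: o_2 = (-6.8301, 6.8301, 4.0000)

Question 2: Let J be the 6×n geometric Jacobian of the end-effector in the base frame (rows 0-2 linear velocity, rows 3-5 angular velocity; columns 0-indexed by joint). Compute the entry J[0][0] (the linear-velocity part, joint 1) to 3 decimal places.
-6.830

axis z_0 = ẑ; lever o_n−o_0 = (-6.8301,6.8301,4.0000)
cross product → J_v[:, 0] = (-6.8301,-6.8301,0.0000)
J_ω[:, 0] = z_0
entry J[0][0] = -6.8301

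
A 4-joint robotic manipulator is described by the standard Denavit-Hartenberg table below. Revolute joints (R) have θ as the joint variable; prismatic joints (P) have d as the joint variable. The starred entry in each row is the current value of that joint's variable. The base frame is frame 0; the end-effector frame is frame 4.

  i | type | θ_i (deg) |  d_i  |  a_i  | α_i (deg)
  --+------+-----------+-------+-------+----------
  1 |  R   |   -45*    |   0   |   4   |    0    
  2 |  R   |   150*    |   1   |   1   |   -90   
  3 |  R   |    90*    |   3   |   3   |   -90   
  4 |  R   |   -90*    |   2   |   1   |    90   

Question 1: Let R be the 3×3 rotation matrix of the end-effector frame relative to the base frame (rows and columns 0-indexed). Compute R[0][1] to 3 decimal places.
End-effector y-axis (col 1 of R) = (0.2588,-0.9659,-0.0000)
R[0][1] = 0.2588

0.259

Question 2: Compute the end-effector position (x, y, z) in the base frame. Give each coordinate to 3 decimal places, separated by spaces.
after link 1: o_1 = (2.8284, -2.8284, 0.0000)
after link 2: o_2 = (2.5696, -1.8625, 1.0000)
after link 3: o_3 = (-0.3282, -2.6390, -2.0000)
after link 4: o_4 = (-0.7765, -4.8296, -2.0000)

-0.776 -4.830 -2.000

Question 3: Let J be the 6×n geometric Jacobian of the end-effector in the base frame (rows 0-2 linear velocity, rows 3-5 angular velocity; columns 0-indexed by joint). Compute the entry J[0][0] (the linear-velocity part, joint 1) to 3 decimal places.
4.830

axis z_0 = ẑ; lever o_n−o_0 = (-0.7765,-4.8296,-2.0000)
cross product → J_v[:, 0] = (4.8296,-0.7765,0.0000)
J_ω[:, 0] = z_0
entry J[0][0] = 4.8296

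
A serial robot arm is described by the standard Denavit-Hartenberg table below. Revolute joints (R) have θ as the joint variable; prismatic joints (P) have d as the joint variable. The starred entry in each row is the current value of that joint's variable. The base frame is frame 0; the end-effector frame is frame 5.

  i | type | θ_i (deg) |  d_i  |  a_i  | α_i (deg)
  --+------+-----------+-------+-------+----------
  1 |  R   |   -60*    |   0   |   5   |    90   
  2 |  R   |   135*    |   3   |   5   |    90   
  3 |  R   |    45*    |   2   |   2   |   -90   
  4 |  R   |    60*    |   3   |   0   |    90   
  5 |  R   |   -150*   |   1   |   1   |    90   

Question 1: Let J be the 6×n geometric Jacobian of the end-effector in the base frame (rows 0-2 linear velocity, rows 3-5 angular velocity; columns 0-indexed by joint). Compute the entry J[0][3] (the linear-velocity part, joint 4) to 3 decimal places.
axis z_3 = (-0.3624,-0.7866,-0.5000); lever o_n−o_3 = (-0.8374,-2.6975,-0.1496)
cross product → J_v[:, 3] = (-1.2311,0.3645,0.3188)
J_ω[:, 3] = z_3
entry J[0][3] = -1.2311

-1.231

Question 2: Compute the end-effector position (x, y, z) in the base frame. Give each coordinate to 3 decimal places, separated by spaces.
-3.721 -6.532 5.800

after link 1: o_1 = (2.5000, -4.3301, 0.0000)
after link 2: o_2 = (-1.8658, -2.7683, 3.5355)
after link 3: o_3 = (-2.8835, -3.8341, 5.9497)
after link 4: o_4 = (-3.9706, -6.1938, 4.4497)
after link 5: o_5 = (-3.7209, -6.5316, 5.8001)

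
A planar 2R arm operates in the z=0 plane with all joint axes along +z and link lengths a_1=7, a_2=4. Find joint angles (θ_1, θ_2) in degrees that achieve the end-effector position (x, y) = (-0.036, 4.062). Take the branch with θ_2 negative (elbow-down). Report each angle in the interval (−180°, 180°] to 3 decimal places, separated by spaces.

120.000 -150.003

cos θ_2 = (16.5011−7²−4²)/(2·7·4) = -0.8661; θ_2 = -150.0029° (elbow-down)
β = atan2(4.0620,-0.0360) = 90.5078°; ψ = atan2(-1.9998,3.5358) = -29.4922°
θ_1 = β − ψ = 120.0000°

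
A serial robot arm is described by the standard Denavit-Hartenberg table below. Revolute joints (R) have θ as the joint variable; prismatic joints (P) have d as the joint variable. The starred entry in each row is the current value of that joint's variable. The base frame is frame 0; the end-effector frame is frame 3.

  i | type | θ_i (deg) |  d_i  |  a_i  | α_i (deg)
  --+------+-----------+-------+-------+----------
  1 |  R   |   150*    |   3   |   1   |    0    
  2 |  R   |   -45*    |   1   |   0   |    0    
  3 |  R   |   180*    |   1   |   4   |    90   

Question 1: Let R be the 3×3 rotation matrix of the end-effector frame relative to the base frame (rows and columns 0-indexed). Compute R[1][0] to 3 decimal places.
End-effector x-axis (col 0 of R) = (0.2588,-0.9659,0.0000)
R[1][0] = -0.9659

-0.966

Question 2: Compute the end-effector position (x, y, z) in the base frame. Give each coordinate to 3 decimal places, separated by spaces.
0.169 -3.364 5.000

after link 1: o_1 = (-0.8660, 0.5000, 3.0000)
after link 2: o_2 = (-0.8660, 0.5000, 4.0000)
after link 3: o_3 = (0.1693, -3.3637, 5.0000)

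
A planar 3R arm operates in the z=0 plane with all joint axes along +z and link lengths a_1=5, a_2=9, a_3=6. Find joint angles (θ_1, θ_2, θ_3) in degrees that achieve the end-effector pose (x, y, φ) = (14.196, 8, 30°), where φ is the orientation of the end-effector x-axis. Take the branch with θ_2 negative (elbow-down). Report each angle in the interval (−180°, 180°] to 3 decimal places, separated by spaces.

wrist centre = target − a_3·(cos φ, sin φ) = (8.9998, 5.0000)
cos θ_2 = (105.9973−5²−9²)/(2·5·9) = -0.0000; θ_2 = -90.0017° (elbow-down)
β = atan2(5.0000,8.9998) = 29.0550°; ψ = atan2(-9.0000,4.9997) = -60.9467°
θ_1 = β − ψ = 90.0017°
θ_3 = φ − θ_1 − θ_2 = 30.0000° (wrapped to (-180°,180°])

90.002 -90.002 30.000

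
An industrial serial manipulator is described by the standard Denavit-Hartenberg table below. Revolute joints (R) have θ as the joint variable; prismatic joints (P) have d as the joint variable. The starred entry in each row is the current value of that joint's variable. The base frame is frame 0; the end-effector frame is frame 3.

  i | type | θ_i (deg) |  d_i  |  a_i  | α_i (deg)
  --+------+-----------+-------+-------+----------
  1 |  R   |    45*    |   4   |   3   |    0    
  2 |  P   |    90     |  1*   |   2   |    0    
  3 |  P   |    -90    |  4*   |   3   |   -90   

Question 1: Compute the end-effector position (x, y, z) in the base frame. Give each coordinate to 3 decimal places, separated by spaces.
after link 1: o_1 = (2.1213, 2.1213, 4.0000)
after link 2: o_2 = (0.7071, 3.5355, 5.0000)
after link 3: o_3 = (2.8284, 5.6569, 9.0000)

2.828 5.657 9.000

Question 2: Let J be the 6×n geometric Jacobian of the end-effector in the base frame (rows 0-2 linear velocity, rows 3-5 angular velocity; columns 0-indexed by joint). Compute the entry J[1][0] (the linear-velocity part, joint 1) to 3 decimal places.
axis z_0 = ẑ; lever o_n−o_0 = (2.8284,5.6569,9.0000)
cross product → J_v[:, 0] = (-5.6569,2.8284,0.0000)
J_ω[:, 0] = z_0
entry J[1][0] = 2.8284

2.828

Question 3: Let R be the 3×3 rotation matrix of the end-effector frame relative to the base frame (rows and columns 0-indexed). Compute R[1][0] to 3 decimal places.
0.707

End-effector x-axis (col 0 of R) = (0.7071,0.7071,0.0000)
R[1][0] = 0.7071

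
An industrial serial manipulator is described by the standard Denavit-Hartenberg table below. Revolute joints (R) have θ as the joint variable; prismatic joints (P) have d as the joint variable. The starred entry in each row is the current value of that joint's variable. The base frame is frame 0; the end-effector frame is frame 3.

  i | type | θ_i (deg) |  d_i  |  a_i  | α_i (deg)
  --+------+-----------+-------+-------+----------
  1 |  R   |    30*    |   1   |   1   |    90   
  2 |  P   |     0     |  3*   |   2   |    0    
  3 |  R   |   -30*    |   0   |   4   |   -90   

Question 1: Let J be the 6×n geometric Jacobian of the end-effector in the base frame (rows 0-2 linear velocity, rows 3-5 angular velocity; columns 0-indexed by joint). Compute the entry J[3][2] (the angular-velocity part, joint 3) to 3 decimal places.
axis z_2 = (0.5000,-0.8660,0.0000); lever o_n−o_2 = (3.0000,1.7321,-2.0000)
cross product → J_v[:, 2] = (1.7321,1.0000,3.4641)
J_ω[:, 2] = z_2
entry J[3][2] = 0.5000

0.500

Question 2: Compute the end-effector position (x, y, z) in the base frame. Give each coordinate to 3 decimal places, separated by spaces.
after link 1: o_1 = (0.8660, 0.5000, 1.0000)
after link 2: o_2 = (4.0981, -1.0981, 1.0000)
after link 3: o_3 = (7.0981, 0.6340, -1.0000)

7.098 0.634 -1.000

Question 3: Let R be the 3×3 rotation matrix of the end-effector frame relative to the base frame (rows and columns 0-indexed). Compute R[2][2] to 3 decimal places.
End-effector z-axis (col 2 of R) = (0.4330,0.2500,0.8660)
R[2][2] = 0.8660

0.866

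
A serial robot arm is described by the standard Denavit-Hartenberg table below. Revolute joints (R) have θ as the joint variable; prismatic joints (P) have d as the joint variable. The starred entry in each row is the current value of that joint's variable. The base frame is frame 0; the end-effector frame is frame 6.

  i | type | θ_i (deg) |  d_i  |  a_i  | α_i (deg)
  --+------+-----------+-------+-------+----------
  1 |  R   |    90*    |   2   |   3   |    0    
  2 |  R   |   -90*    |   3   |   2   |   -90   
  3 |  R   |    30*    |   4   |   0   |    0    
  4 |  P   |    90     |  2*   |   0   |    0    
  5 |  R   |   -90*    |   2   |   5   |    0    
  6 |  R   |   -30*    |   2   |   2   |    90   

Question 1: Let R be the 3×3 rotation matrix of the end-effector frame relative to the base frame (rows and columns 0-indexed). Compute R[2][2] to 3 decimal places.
1.000

End-effector z-axis (col 2 of R) = (0.0000,0.0000,1.0000)
R[2][2] = 1.0000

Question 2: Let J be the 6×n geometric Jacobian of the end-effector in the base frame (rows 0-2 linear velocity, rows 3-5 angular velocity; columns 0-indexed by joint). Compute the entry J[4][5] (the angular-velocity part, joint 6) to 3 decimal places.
1.000

axis z_5 = (0.0000,1.0000,0.0000); lever o_n−o_5 = (2.0000,2.0000,0.0000)
cross product → J_v[:, 5] = (-0.0000,0.0000,-2.0000)
J_ω[:, 5] = z_5
entry J[4][5] = 1.0000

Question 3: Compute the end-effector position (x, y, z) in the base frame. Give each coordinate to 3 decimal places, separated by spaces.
after link 1: o_1 = (0.0000, 3.0000, 2.0000)
after link 2: o_2 = (2.0000, 3.0000, 5.0000)
after link 3: o_3 = (2.0000, 7.0000, 5.0000)
after link 4: o_4 = (2.0000, 9.0000, 5.0000)
after link 5: o_5 = (6.3301, 11.0000, 2.5000)
after link 6: o_6 = (8.3301, 13.0000, 2.5000)

8.330 13.000 2.500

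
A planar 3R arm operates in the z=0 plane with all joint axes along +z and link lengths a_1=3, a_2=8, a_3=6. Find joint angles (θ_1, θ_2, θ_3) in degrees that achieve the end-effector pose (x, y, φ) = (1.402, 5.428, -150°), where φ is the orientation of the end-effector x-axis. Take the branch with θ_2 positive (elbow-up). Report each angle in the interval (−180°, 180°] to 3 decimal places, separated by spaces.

wrist centre = target − a_3·(cos φ, sin φ) = (6.5982, 8.4280)
cos θ_2 = (114.5668−3²−8²)/(2·3·8) = 0.8660; θ_2 = 30.0058° (elbow-up)
β = atan2(8.4280,6.5982) = 51.9432°; ψ = atan2(4.0007,9.9278) = 21.9484°
θ_1 = β − ψ = 29.9947°
θ_3 = φ − θ_1 − θ_2 = 149.9995° (wrapped to (-180°,180°])

29.995 30.006 149.999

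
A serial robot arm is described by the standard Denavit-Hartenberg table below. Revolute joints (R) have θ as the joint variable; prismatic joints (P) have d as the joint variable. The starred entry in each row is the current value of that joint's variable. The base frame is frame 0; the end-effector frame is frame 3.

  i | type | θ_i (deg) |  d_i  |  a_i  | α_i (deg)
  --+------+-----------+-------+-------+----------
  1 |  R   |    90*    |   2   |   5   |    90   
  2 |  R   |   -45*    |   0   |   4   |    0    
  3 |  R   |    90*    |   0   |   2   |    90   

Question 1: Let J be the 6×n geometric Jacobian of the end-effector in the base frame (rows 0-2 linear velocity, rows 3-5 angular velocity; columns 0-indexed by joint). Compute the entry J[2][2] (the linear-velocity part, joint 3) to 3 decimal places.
axis z_2 = (1.0000,-0.0000,0.0000); lever o_n−o_2 = (0.0000,1.4142,1.4142)
cross product → J_v[:, 2] = (-0.0000,-1.4142,1.4142)
J_ω[:, 2] = z_2
entry J[2][2] = 1.4142

1.414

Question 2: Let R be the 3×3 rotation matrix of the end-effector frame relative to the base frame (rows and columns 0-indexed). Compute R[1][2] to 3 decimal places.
0.707

End-effector z-axis (col 2 of R) = (0.0000,0.7071,-0.7071)
R[1][2] = 0.7071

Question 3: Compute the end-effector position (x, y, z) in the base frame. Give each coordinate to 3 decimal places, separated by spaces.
0.000 9.243 0.586

after link 1: o_1 = (0.0000, 5.0000, 2.0000)
after link 2: o_2 = (0.0000, 7.8284, -0.8284)
after link 3: o_3 = (0.0000, 9.2426, 0.5858)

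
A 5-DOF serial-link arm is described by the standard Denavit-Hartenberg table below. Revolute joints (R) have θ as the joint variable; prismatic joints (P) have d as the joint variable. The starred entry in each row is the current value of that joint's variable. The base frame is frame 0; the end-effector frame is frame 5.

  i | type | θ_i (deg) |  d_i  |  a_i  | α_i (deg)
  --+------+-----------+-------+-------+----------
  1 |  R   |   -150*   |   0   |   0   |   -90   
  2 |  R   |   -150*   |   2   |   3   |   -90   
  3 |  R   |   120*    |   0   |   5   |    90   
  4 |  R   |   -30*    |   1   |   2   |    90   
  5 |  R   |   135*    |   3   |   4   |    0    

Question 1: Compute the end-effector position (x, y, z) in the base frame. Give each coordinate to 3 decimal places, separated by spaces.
3.477 4.691 0.571

after link 1: o_1 = (0.0000, 0.0000, 0.0000)
after link 2: o_2 = (3.2500, -0.4330, 1.5000)
after link 3: o_3 = (-0.7901, 2.2345, 0.2500)
after link 4: o_4 = (-1.3571, 4.2165, -0.6160)
after link 5: o_5 = (3.4768, 4.6908, 0.5708)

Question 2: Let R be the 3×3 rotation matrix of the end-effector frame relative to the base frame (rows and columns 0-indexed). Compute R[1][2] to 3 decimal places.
End-effector z-axis (col 2 of R) = (0.7790,-0.0502,-0.6250)
R[1][2] = -0.0502

-0.050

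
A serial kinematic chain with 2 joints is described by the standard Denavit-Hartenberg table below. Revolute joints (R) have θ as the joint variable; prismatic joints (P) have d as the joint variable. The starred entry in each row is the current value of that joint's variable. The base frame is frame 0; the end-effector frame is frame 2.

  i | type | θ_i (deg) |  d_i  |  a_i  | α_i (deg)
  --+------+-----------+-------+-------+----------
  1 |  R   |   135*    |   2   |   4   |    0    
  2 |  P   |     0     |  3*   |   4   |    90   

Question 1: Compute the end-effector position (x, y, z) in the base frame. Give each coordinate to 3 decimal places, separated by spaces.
after link 1: o_1 = (-2.8284, 2.8284, 2.0000)
after link 2: o_2 = (-5.6569, 5.6569, 5.0000)

-5.657 5.657 5.000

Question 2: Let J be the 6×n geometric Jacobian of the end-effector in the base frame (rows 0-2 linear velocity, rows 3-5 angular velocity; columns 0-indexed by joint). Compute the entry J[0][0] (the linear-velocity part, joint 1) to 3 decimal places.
axis z_0 = ẑ; lever o_n−o_0 = (-5.6569,5.6569,5.0000)
cross product → J_v[:, 0] = (-5.6569,-5.6569,0.0000)
J_ω[:, 0] = z_0
entry J[0][0] = -5.6569

-5.657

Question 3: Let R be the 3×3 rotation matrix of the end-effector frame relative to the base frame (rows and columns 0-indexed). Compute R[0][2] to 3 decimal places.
0.707

End-effector z-axis (col 2 of R) = (0.7071,0.7071,0.0000)
R[0][2] = 0.7071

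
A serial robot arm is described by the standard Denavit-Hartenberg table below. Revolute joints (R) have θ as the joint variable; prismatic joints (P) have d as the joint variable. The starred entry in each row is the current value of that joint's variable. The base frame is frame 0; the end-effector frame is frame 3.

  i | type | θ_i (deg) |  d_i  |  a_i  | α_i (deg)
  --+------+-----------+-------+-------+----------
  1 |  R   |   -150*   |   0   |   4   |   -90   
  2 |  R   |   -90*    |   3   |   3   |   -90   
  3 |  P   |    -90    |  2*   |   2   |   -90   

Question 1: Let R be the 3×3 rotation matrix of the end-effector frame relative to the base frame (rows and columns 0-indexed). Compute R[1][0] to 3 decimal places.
End-effector x-axis (col 0 of R) = (0.5000,-0.8660,0.0000)
R[1][0] = -0.8660

-0.866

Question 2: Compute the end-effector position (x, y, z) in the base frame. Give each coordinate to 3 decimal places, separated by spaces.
-2.696 -7.330 3.000

after link 1: o_1 = (-3.4641, -2.0000, 0.0000)
after link 2: o_2 = (-1.9641, -4.5981, 3.0000)
after link 3: o_3 = (-2.6962, -7.3301, 3.0000)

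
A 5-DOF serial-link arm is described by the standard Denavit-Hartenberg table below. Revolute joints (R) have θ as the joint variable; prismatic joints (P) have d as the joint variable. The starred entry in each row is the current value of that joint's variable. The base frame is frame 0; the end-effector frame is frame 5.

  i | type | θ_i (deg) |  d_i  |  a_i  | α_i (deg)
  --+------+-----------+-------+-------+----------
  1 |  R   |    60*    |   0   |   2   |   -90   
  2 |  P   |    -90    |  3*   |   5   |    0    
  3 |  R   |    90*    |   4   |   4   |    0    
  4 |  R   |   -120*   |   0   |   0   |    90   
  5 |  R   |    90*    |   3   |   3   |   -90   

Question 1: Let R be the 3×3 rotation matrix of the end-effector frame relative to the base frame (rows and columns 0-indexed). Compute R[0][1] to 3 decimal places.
End-effector y-axis (col 1 of R) = (0.4330,0.7500,0.5000)
R[0][1] = 0.4330

0.433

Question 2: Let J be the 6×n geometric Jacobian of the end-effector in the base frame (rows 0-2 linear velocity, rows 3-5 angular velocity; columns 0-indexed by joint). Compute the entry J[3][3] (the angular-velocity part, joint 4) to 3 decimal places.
axis z_3 = (-0.8660,0.5000,0.0000); lever o_n−o_3 = (-3.8971,-0.7500,-1.5000)
cross product → J_v[:, 3] = (-0.7500,-1.2990,2.5981)
J_ω[:, 3] = z_3
entry J[3][3] = -0.8660

-0.866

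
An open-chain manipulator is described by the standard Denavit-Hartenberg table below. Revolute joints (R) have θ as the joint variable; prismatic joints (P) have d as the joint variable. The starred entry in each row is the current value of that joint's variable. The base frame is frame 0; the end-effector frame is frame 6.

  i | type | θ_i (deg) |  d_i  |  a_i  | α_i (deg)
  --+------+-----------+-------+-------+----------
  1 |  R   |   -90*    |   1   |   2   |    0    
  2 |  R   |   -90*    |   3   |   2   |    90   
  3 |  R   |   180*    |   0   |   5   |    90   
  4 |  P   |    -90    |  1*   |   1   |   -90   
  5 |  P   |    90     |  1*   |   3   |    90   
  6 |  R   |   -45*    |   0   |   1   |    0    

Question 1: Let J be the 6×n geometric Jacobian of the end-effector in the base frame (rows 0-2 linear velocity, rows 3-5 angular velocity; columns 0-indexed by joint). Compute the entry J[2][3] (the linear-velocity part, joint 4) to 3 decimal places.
prismatic axis z_3 = (-0.0000,-0.0000,1.0000)
J_v[:, 3] = z_3; J_ω[:, 3] = (0,0,0)
entry J[2][3] = 1.0000

1.000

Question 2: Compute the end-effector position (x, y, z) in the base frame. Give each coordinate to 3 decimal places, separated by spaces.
3.293 -3.000 1.293

after link 1: o_1 = (0.0000, -2.0000, 1.0000)
after link 2: o_2 = (-2.0000, -2.0000, 4.0000)
after link 3: o_3 = (3.0000, -2.0000, 4.0000)
after link 4: o_4 = (3.0000, -3.0000, 5.0000)
after link 5: o_5 = (4.0000, -3.0000, 2.0000)
after link 6: o_6 = (3.2929, -3.0000, 1.2929)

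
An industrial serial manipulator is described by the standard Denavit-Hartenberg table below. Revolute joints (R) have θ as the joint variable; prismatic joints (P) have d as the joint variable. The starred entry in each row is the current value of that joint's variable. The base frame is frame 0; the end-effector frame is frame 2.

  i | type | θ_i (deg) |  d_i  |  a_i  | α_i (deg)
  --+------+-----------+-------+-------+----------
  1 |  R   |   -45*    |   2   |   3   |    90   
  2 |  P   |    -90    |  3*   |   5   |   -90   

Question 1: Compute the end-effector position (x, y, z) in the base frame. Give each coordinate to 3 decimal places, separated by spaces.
after link 1: o_1 = (2.1213, -2.1213, 2.0000)
after link 2: o_2 = (0.0000, -4.2426, -3.0000)

0.000 -4.243 -3.000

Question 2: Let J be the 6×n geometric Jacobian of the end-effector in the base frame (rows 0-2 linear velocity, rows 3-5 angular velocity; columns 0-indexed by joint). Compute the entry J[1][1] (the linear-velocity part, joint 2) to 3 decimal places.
-0.707

prismatic axis z_1 = (-0.7071,-0.7071,0.0000)
J_v[:, 1] = z_1; J_ω[:, 1] = (0,0,0)
entry J[1][1] = -0.7071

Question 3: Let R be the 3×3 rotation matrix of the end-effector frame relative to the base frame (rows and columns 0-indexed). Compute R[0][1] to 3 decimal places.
End-effector y-axis (col 1 of R) = (0.7071,0.7071,-0.0000)
R[0][1] = 0.7071

0.707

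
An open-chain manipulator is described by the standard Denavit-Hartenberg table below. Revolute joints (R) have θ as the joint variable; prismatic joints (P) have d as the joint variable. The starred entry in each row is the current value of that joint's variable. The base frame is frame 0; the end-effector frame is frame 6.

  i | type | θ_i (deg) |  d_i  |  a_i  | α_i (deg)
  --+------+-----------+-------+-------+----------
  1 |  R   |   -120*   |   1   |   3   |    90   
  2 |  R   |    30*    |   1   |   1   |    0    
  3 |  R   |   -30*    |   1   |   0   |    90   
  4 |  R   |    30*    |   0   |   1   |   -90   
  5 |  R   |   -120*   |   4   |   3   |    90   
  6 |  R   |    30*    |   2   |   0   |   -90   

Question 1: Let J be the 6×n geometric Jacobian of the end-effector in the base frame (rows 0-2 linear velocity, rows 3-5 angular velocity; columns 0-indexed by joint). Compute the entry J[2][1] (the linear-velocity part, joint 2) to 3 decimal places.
-3.067

axis z_1 = (-0.8660,0.5000,0.0000); lever o_n−o_1 = (-2.2321,4.8301,-1.0981)
cross product → J_v[:, 1] = (-0.5490,-0.9510,-3.0670)
J_ω[:, 1] = z_1
entry J[2][1] = -3.0670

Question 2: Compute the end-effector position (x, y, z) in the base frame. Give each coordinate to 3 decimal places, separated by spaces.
-3.732 2.232 -0.098

after link 1: o_1 = (-1.5000, -2.5981, 1.0000)
after link 2: o_2 = (-2.7990, -2.8481, 1.5000)
after link 3: o_3 = (-3.6651, -2.3481, 1.5000)
after link 4: o_4 = (-4.5311, -2.8481, 1.5000)
after link 5: o_5 = (-5.2321, 1.3660, -1.0981)
after link 6: o_6 = (-3.7321, 2.2321, -0.0981)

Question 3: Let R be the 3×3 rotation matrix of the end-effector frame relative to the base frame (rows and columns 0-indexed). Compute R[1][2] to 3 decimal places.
0.625

End-effector z-axis (col 2 of R) = (-0.6495,0.6250,0.4330)
R[1][2] = 0.6250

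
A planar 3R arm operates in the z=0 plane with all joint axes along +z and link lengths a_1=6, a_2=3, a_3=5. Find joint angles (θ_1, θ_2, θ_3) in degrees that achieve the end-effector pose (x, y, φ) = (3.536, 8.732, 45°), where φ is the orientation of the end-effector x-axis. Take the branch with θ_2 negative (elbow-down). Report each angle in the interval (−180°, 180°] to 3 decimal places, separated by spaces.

wrist centre = target − a_3·(cos φ, sin φ) = (0.0005, 5.1965)
cos θ_2 = (27.0033−6²−3²)/(2·6·3) = -0.4999; θ_2 = -119.9940° (elbow-down)
β = atan2(5.1965,0.0005) = 89.9949°; ψ = atan2(-2.5982,4.5003) = -30.0000°
θ_1 = β − ψ = 119.9949°
θ_3 = φ − θ_1 − θ_2 = 44.9991° (wrapped to (-180°,180°])

119.995 -119.994 44.999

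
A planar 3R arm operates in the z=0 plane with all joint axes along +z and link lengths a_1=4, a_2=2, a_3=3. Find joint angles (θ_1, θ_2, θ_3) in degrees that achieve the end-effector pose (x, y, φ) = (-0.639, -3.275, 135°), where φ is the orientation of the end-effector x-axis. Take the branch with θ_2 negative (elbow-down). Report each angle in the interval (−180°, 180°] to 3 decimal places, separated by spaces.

wrist centre = target − a_3·(cos φ, sin φ) = (1.4823, -5.3963)
cos θ_2 = (31.3175−4²−2²)/(2·4·2) = 0.7073; θ_2 = -44.9806° (elbow-down)
β = atan2(-5.3963,1.4823) = -74.6402°; ψ = atan2(-1.4137,5.4147) = -14.6328°
θ_1 = β − ψ = -60.0074°
θ_3 = φ − θ_1 − θ_2 = -120.0120° (wrapped to (-180°,180°])

-60.007 -44.981 -120.012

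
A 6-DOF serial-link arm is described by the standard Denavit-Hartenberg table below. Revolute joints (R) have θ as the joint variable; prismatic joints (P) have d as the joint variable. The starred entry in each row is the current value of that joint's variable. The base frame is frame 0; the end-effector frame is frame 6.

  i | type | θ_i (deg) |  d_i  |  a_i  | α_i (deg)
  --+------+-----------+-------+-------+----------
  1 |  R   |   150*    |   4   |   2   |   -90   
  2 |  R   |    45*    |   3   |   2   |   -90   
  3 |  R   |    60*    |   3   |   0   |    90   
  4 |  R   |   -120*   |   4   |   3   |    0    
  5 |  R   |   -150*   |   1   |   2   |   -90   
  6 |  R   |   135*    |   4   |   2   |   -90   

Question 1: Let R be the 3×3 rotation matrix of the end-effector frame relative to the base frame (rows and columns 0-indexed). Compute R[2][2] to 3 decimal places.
0.067

End-effector z-axis (col 2 of R) = (-0.9848,0.1603,0.0670)
R[2][2] = 0.0670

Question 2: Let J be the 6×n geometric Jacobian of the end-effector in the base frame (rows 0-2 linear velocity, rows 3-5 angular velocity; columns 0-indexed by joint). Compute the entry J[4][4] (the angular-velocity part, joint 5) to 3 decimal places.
-0.127

axis z_4 = (-0.7803,-0.1268,-0.6124); lever o_n−o_4 = (0.1746,-3.8617,1.2537)
cross product → J_v[:, 4] = (-2.5238,0.8713,3.0355)
J_ω[:, 4] = z_4
entry J[4][4] = -0.1268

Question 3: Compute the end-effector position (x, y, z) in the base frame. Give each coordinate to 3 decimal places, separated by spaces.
after link 1: o_1 = (-1.7321, 1.0000, 4.0000)
after link 2: o_2 = (-4.4568, -0.8910, 2.5858)
after link 3: o_3 = (-2.6197, -1.9516, 0.4645)
after link 4: o_4 = (-7.5222, -2.9305, 0.3824)
after link 5: o_5 = (-7.0778, -3.7645, -1.6442)
after link 6: o_6 = (-7.3476, -6.7922, 1.6361)

-7.348 -6.792 1.636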